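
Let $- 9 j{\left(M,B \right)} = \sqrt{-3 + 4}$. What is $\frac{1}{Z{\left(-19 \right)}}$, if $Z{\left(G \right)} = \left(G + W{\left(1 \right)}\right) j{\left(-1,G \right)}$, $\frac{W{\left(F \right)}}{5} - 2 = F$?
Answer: $\frac{9}{4} \approx 2.25$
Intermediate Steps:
$W{\left(F \right)} = 10 + 5 F$
$j{\left(M,B \right)} = - \frac{1}{9}$ ($j{\left(M,B \right)} = - \frac{\sqrt{-3 + 4}}{9} = - \frac{\sqrt{1}}{9} = \left(- \frac{1}{9}\right) 1 = - \frac{1}{9}$)
$Z{\left(G \right)} = - \frac{5}{3} - \frac{G}{9}$ ($Z{\left(G \right)} = \left(G + \left(10 + 5 \cdot 1\right)\right) \left(- \frac{1}{9}\right) = \left(G + \left(10 + 5\right)\right) \left(- \frac{1}{9}\right) = \left(G + 15\right) \left(- \frac{1}{9}\right) = \left(15 + G\right) \left(- \frac{1}{9}\right) = - \frac{5}{3} - \frac{G}{9}$)
$\frac{1}{Z{\left(-19 \right)}} = \frac{1}{- \frac{5}{3} - - \frac{19}{9}} = \frac{1}{- \frac{5}{3} + \frac{19}{9}} = \frac{1}{\frac{4}{9}} = \frac{9}{4}$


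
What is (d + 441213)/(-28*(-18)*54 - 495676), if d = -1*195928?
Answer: -49057/93692 ≈ -0.52360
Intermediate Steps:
d = -195928
(d + 441213)/(-28*(-18)*54 - 495676) = (-195928 + 441213)/(-28*(-18)*54 - 495676) = 245285/(504*54 - 495676) = 245285/(27216 - 495676) = 245285/(-468460) = 245285*(-1/468460) = -49057/93692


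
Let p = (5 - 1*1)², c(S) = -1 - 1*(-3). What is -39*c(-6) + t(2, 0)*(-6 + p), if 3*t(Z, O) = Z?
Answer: -214/3 ≈ -71.333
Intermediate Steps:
c(S) = 2 (c(S) = -1 + 3 = 2)
t(Z, O) = Z/3
p = 16 (p = (5 - 1)² = 4² = 16)
-39*c(-6) + t(2, 0)*(-6 + p) = -39*2 + ((⅓)*2)*(-6 + 16) = -78 + (⅔)*10 = -78 + 20/3 = -214/3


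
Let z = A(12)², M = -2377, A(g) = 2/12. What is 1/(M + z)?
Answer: -36/85571 ≈ -0.00042070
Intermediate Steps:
A(g) = ⅙ (A(g) = 2*(1/12) = ⅙)
z = 1/36 (z = (⅙)² = 1/36 ≈ 0.027778)
1/(M + z) = 1/(-2377 + 1/36) = 1/(-85571/36) = -36/85571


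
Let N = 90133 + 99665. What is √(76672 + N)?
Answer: √266470 ≈ 516.21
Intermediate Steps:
N = 189798
√(76672 + N) = √(76672 + 189798) = √266470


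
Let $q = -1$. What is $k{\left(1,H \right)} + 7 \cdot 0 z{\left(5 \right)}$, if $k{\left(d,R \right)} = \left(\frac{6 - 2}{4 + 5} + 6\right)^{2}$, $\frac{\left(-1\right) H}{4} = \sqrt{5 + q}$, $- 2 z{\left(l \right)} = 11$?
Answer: $\frac{3364}{81} \approx 41.531$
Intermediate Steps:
$z{\left(l \right)} = - \frac{11}{2}$ ($z{\left(l \right)} = \left(- \frac{1}{2}\right) 11 = - \frac{11}{2}$)
$H = -8$ ($H = - 4 \sqrt{5 - 1} = - 4 \sqrt{4} = \left(-4\right) 2 = -8$)
$k{\left(d,R \right)} = \frac{3364}{81}$ ($k{\left(d,R \right)} = \left(\frac{4}{9} + 6\right)^{2} = \left(\frac{58}{9}\right)^{2} = \frac{3364}{81}$)
$k{\left(1,H \right)} + 7 \cdot 0 z{\left(5 \right)} = \frac{3364}{81} + 7 \cdot 0 \left(- \frac{11}{2}\right) = \frac{3364}{81} + 0 \left(- \frac{11}{2}\right) = \frac{3364}{81} + 0 = \frac{3364}{81}$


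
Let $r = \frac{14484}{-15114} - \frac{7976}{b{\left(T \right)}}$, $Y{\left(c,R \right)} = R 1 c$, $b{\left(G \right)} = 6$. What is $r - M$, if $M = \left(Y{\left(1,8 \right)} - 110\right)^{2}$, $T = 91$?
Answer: $- \frac{88676042}{7557} \approx -11734.0$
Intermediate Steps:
$Y{\left(c,R \right)} = R c$
$M = 10404$ ($M = \left(8 \cdot 1 - 110\right)^{2} = \left(8 - 110\right)^{2} = \left(-102\right)^{2} = 10404$)
$r = - \frac{10053014}{7557}$ ($r = \frac{14484}{-15114} - \frac{7976}{6} = 14484 \left(- \frac{1}{15114}\right) - \frac{3988}{3} = - \frac{2414}{2519} - \frac{3988}{3} = - \frac{10053014}{7557} \approx -1330.3$)
$r - M = - \frac{10053014}{7557} - 10404 = - \frac{88676042}{7557}$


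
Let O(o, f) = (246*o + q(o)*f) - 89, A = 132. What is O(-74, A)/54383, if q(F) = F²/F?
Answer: -28061/54383 ≈ -0.51599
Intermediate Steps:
q(F) = F
O(o, f) = -89 + 246*o + f*o (O(o, f) = (246*o + o*f) - 89 = (246*o + f*o) - 89 = -89 + 246*o + f*o)
O(-74, A)/54383 = (-89 + 246*(-74) + 132*(-74))/54383 = (-89 - 18204 - 9768)*(1/54383) = -28061*1/54383 = -28061/54383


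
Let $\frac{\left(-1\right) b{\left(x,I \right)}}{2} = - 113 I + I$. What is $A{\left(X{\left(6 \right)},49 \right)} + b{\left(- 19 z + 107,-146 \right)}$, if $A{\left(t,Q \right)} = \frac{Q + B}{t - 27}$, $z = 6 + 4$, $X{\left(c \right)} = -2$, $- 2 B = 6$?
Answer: $- \frac{948462}{29} \approx -32706.0$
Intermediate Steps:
$B = -3$ ($B = \left(- \frac{1}{2}\right) 6 = -3$)
$z = 10$
$A{\left(t,Q \right)} = \frac{-3 + Q}{-27 + t}$ ($A{\left(t,Q \right)} = \frac{Q - 3}{t - 27} = \frac{-3 + Q}{-27 + t}$)
$b{\left(x,I \right)} = 224 I$ ($b{\left(x,I \right)} = - 2 \left(- 113 I + I\right) = - 2 \left(- 112 I\right) = 224 I$)
$A{\left(X{\left(6 \right)},49 \right)} + b{\left(- 19 z + 107,-146 \right)} = \frac{-3 + 49}{-27 - 2} + 224 \left(-146\right) = \frac{1}{-29} \cdot 46 - 32704 = \left(- \frac{1}{29}\right) 46 - 32704 = - \frac{46}{29} - 32704 = - \frac{948462}{29}$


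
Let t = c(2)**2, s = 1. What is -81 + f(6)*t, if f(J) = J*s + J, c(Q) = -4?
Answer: 111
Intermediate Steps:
f(J) = 2*J (f(J) = J*1 + J = J + J = 2*J)
t = 16 (t = (-4)**2 = 16)
-81 + f(6)*t = -81 + (2*6)*16 = -81 + 12*16 = -81 + 192 = 111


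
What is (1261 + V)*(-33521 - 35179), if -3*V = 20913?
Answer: 392277000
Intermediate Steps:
V = -6971 (V = -⅓*20913 = -6971)
(1261 + V)*(-33521 - 35179) = (1261 - 6971)*(-33521 - 35179) = -5710*(-68700) = 392277000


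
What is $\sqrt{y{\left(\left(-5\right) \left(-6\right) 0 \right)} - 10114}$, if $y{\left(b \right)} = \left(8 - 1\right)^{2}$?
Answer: $i \sqrt{10065} \approx 100.32 i$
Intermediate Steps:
$y{\left(b \right)} = 49$ ($y{\left(b \right)} = 7^{2} = 49$)
$\sqrt{y{\left(\left(-5\right) \left(-6\right) 0 \right)} - 10114} = \sqrt{49 - 10114} = \sqrt{-10065} = i \sqrt{10065}$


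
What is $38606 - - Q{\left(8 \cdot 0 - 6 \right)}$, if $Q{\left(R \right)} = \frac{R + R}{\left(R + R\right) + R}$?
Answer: $\frac{115820}{3} \approx 38607.0$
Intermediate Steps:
$Q{\left(R \right)} = \frac{2}{3}$ ($Q{\left(R \right)} = \frac{2 R}{2 R + R} = \frac{2 R}{3 R} = 2 R \frac{1}{3 R} = \frac{2}{3}$)
$38606 - - Q{\left(8 \cdot 0 - 6 \right)} = 38606 - \left(-1\right) \frac{2}{3} = 38606 - - \frac{2}{3} = 38606 + \frac{2}{3} = \frac{115820}{3}$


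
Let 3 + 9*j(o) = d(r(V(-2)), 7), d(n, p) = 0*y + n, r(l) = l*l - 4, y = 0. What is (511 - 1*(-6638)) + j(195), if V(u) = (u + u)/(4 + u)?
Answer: 21446/3 ≈ 7148.7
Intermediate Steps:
V(u) = 2*u/(4 + u) (V(u) = (2*u)/(4 + u) = 2*u/(4 + u))
r(l) = -4 + l**2 (r(l) = l**2 - 4 = -4 + l**2)
d(n, p) = n (d(n, p) = 0*0 + n = 0 + n = n)
j(o) = -1/3 (j(o) = -1/3 + (-4 + (2*(-2)/(4 - 2))**2)/9 = -1/3 + (-4 + (2*(-2)/2)**2)/9 = -1/3 + (-4 + (2*(-2)*(1/2))**2)/9 = -1/3 + (-4 + (-2)**2)/9 = -1/3 + (-4 + 4)/9 = -1/3 + (1/9)*0 = -1/3 + 0 = -1/3)
(511 - 1*(-6638)) + j(195) = (511 - 1*(-6638)) - 1/3 = (511 + 6638) - 1/3 = 7149 - 1/3 = 21446/3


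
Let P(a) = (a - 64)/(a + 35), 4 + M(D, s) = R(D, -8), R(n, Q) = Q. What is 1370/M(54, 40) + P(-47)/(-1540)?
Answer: -2109911/18480 ≈ -114.17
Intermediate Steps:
M(D, s) = -12 (M(D, s) = -4 - 8 = -12)
P(a) = (-64 + a)/(35 + a)
1370/M(54, 40) + P(-47)/(-1540) = 1370/(-12) + ((-64 - 47)/(35 - 47))/(-1540) = 1370*(-1/12) + (-111/(-12))*(-1/1540) = -685/6 - 1/12*(-111)*(-1/1540) = -685/6 + (37/4)*(-1/1540) = -685/6 - 37/6160 = -2109911/18480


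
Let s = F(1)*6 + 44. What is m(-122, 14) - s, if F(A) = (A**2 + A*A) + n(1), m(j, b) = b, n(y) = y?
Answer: -48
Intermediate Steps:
F(A) = 1 + 2*A**2 (F(A) = (A**2 + A*A) + 1 = (A**2 + A**2) + 1 = 2*A**2 + 1 = 1 + 2*A**2)
s = 62 (s = (1 + 2*1**2)*6 + 44 = (1 + 2*1)*6 + 44 = (1 + 2)*6 + 44 = 3*6 + 44 = 18 + 44 = 62)
m(-122, 14) - s = 14 - 1*62 = 14 - 62 = -48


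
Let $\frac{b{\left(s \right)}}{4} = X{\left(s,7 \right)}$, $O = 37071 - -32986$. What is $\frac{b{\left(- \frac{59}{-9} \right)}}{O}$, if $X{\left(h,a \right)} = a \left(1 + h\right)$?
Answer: $\frac{112}{37089} \approx 0.0030198$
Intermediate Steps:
$O = 70057$ ($O = 37071 + 32986 = 70057$)
$b{\left(s \right)} = 28 + 28 s$ ($b{\left(s \right)} = 4 \cdot 7 \left(1 + s\right) = 4 \left(7 + 7 s\right) = 28 + 28 s$)
$\frac{b{\left(- \frac{59}{-9} \right)}}{O} = \frac{28 + 28 \left(- \frac{59}{-9}\right)}{70057} = \left(28 + 28 \left(\left(-59\right) \left(- \frac{1}{9}\right)\right)\right) \frac{1}{70057} = \left(28 + 28 \cdot \frac{59}{9}\right) \frac{1}{70057} = \left(28 + \frac{1652}{9}\right) \frac{1}{70057} = \frac{1904}{9} \cdot \frac{1}{70057} = \frac{112}{37089}$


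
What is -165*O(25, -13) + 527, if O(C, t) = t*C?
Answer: 54152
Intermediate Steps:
O(C, t) = C*t
-165*O(25, -13) + 527 = -4125*(-13) + 527 = -165*(-325) + 527 = 53625 + 527 = 54152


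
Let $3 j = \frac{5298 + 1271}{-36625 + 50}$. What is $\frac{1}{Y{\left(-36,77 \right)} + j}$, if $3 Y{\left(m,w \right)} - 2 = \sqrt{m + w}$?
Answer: $- \frac{7305600225}{50413926064} + \frac{4013191875 \sqrt{41}}{50413926064} \approx 0.36481$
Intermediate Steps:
$Y{\left(m,w \right)} = \frac{2}{3} + \frac{\sqrt{m + w}}{3}$
$j = - \frac{6569}{109725}$ ($j = \frac{\left(5298 + 1271\right) \frac{1}{-36625 + 50}}{3} = \frac{6569 \frac{1}{-36575}}{3} = \frac{6569 \left(- \frac{1}{36575}\right)}{3} = \frac{1}{3} \left(- \frac{6569}{36575}\right) = - \frac{6569}{109725} \approx -0.059868$)
$\frac{1}{Y{\left(-36,77 \right)} + j} = \frac{1}{\left(\frac{2}{3} + \frac{\sqrt{-36 + 77}}{3}\right) - \frac{6569}{109725}} = \frac{1}{\left(\frac{2}{3} + \frac{\sqrt{41}}{3}\right) - \frac{6569}{109725}} = \frac{1}{\frac{66581}{109725} + \frac{\sqrt{41}}{3}}$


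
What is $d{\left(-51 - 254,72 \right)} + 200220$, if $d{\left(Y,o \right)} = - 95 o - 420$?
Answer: $192960$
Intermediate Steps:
$d{\left(Y,o \right)} = -420 - 95 o$
$d{\left(-51 - 254,72 \right)} + 200220 = \left(-420 - 6840\right) + 200220 = -7260 + 200220 = 192960$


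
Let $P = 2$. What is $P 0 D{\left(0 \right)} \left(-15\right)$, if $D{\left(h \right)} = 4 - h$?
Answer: $0$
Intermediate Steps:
$P 0 D{\left(0 \right)} \left(-15\right) = 2 \cdot 0 \left(4 - 0\right) \left(-15\right) = 0 \left(4 + 0\right) \left(-15\right) = 0 \cdot 4 \left(-15\right) = 0 \left(-15\right) = 0$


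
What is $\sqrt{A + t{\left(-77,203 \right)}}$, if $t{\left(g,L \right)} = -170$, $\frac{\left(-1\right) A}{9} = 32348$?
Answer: $i \sqrt{291302} \approx 539.72 i$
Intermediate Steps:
$A = -291132$ ($A = \left(-9\right) 32348 = -291132$)
$\sqrt{A + t{\left(-77,203 \right)}} = \sqrt{-291132 - 170} = \sqrt{-291302} = i \sqrt{291302}$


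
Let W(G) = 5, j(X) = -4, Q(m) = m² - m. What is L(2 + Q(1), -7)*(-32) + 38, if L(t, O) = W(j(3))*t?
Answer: -282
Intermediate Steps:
L(t, O) = 5*t
L(2 + Q(1), -7)*(-32) + 38 = (5*(2 + 1*(-1 + 1)))*(-32) + 38 = (5*(2 + 1*0))*(-32) + 38 = (5*(2 + 0))*(-32) + 38 = (5*2)*(-32) + 38 = 10*(-32) + 38 = -320 + 38 = -282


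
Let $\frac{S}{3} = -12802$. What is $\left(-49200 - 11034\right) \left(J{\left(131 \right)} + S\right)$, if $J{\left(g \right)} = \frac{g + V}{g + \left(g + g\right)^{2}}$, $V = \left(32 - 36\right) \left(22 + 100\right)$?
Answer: $\frac{7576212462078}{3275} \approx 2.3133 \cdot 10^{9}$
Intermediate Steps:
$S = -38406$ ($S = 3 \left(-12802\right) = -38406$)
$V = -488$ ($V = \left(-4\right) 122 = -488$)
$J{\left(g \right)} = \frac{-488 + g}{g + 4 g^{2}}$ ($J{\left(g \right)} = \frac{g - 488}{g + \left(g + g\right)^{2}} = \frac{-488 + g}{g + \left(2 g\right)^{2}} = \frac{-488 + g}{g + 4 g^{2}}$)
$\left(-49200 - 11034\right) \left(J{\left(131 \right)} + S\right) = \left(-49200 - 11034\right) \left(\frac{-488 + 131}{131 \left(1 + 4 \cdot 131\right)} - 38406\right) = - 60234 \left(\frac{1}{131} \frac{1}{1 + 524} \left(-357\right) - 38406\right) = - 60234 \left(\frac{1}{131} \cdot \frac{1}{525} \left(-357\right) - 38406\right) = - 60234 \left(- \frac{17}{3275} - 38406\right) = \left(-60234\right) \left(- \frac{125779667}{3275}\right) = \frac{7576212462078}{3275}$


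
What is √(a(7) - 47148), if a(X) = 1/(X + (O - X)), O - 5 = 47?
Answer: I*√31872035/26 ≈ 217.14*I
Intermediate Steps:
O = 52 (O = 5 + 47 = 52)
a(X) = 1/52 (a(X) = 1/(X + (52 - X)) = 1/52)
√(a(7) - 47148) = √(1/52 - 47148) = √(-2451695/52) = I*√31872035/26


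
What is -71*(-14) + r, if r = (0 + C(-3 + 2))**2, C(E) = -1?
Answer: 995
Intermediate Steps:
r = 1 (r = (0 - 1)**2 = (-1)**2 = 1)
-71*(-14) + r = -71*(-14) + 1 = 994 + 1 = 995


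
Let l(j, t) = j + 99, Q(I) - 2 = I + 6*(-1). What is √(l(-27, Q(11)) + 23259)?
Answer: √23331 ≈ 152.74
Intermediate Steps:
Q(I) = -4 + I (Q(I) = 2 + (I + 6*(-1)) = 2 + (I - 6) = 2 + (-6 + I) = -4 + I)
l(j, t) = 99 + j
√(l(-27, Q(11)) + 23259) = √((99 - 27) + 23259) = √(72 + 23259) = √23331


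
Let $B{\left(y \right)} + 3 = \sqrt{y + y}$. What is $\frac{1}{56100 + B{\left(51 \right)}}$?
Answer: $\frac{18699}{1048957769} - \frac{\sqrt{102}}{3146873307} \approx 1.7823 \cdot 10^{-5}$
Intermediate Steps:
$B{\left(y \right)} = -3 + \sqrt{2} \sqrt{y}$ ($B{\left(y \right)} = -3 + \sqrt{y + y} = -3 + \sqrt{2 y} = -3 + \sqrt{2} \sqrt{y}$)
$\frac{1}{56100 + B{\left(51 \right)}} = \frac{1}{56100 - \left(3 - \sqrt{2} \sqrt{51}\right)} = \frac{1}{56100 - \left(3 - \sqrt{102}\right)} = \frac{1}{56097 + \sqrt{102}}$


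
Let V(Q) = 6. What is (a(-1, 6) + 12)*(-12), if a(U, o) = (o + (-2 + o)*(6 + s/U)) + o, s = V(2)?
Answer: -288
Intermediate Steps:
s = 6
a(U, o) = 2*o + (-2 + o)*(6 + 6/U) (a(U, o) = (o + (-2 + o)*(6 + 6/U)) + o = 2*o + (-2 + o)*(6 + 6/U))
(a(-1, 6) + 12)*(-12) = ((-12 - 12/(-1) + 8*6 + 6*6/(-1)) + 12)*(-12) = ((-12 - 12*(-1) + 48 + 6*6*(-1)) + 12)*(-12) = ((-12 + 12 + 48 - 36) + 12)*(-12) = (12 + 12)*(-12) = 24*(-12) = -288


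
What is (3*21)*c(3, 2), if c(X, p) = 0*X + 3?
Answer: 189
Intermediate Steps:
c(X, p) = 3 (c(X, p) = 0 + 3 = 3)
(3*21)*c(3, 2) = (3*21)*3 = 63*3 = 189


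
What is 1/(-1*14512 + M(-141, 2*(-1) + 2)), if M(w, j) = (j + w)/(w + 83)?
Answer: -58/841555 ≈ -6.8920e-5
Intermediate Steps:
M(w, j) = (j + w)/(83 + w)
1/(-1*14512 + M(-141, 2*(-1) + 2)) = 1/(-1*14512 + ((2*(-1) + 2) - 141)/(83 - 141)) = 1/(-14512 + ((-2 + 2) - 141)/(-58)) = 1/(-14512 - (0 - 141)/58) = 1/(-14512 - 1/58*(-141)) = 1/(-14512 + 141/58) = 1/(-841555/58) = -58/841555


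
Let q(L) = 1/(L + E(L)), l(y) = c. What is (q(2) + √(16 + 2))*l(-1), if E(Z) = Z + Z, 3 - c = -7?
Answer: 5/3 + 30*√2 ≈ 44.093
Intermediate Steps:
c = 10 (c = 3 - 1*(-7) = 3 + 7 = 10)
l(y) = 10
E(Z) = 2*Z
q(L) = 1/(3*L) (q(L) = 1/(L + 2*L) = 1/(3*L))
(q(2) + √(16 + 2))*l(-1) = ((⅓)/2 + √(16 + 2))*10 = ((⅓)*(½) + √18)*10 = (⅙ + 3*√2)*10 = 5/3 + 30*√2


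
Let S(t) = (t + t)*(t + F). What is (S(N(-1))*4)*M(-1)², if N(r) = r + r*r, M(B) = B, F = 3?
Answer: 0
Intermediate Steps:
N(r) = r + r²
S(t) = 2*t*(3 + t) (S(t) = (t + t)*(t + 3) = (2*t)*(3 + t) = 2*t*(3 + t))
(S(N(-1))*4)*M(-1)² = ((2*(-(1 - 1))*(3 - (1 - 1)))*4)*(-1)² = ((2*(-1*0)*(3 - 1*0))*4)*1 = ((2*0*(3 + 0))*4)*1 = ((2*0*3)*4)*1 = (0*4)*1 = 0*1 = 0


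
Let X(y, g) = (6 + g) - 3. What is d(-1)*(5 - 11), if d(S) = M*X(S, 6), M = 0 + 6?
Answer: -324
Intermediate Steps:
X(y, g) = 3 + g
M = 6
d(S) = 54 (d(S) = 6*(3 + 6) = 6*9 = 54)
d(-1)*(5 - 11) = 54*(5 - 11) = 54*(-6) = -324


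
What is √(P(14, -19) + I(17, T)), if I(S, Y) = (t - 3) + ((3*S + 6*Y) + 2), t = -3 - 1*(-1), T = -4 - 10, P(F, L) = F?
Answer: I*√22 ≈ 4.6904*I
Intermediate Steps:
T = -14
t = -2 (t = -3 + 1 = -2)
I(S, Y) = -3 + 3*S + 6*Y (I(S, Y) = (-2 - 3) + ((3*S + 6*Y) + 2) = -5 + (2 + 3*S + 6*Y) = -3 + 3*S + 6*Y)
√(P(14, -19) + I(17, T)) = √(14 + (-3 + 3*17 + 6*(-14))) = √(14 + (-3 + 51 - 84)) = √(14 - 36) = √(-22) = I*√22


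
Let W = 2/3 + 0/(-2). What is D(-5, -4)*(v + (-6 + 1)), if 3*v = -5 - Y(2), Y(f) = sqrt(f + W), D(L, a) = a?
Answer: 80/3 + 8*sqrt(6)/9 ≈ 28.844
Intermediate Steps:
W = 2/3 (W = 2*(1/3) + 0*(-1/2) = 2/3 + 0 = 2/3 ≈ 0.66667)
Y(f) = sqrt(2/3 + f) (Y(f) = sqrt(f + 2/3) = sqrt(2/3 + f))
v = -5/3 - 2*sqrt(6)/9 (v = (-5 - sqrt(6 + 9*2)/3)/3 = (-5 - sqrt(6 + 18)/3)/3 = (-5 - sqrt(24)/3)/3 = (-5 - 2*sqrt(6)/3)/3 = -5/3 - 2*sqrt(6)/9 ≈ -2.2110)
D(-5, -4)*(v + (-6 + 1)) = -4*((-5/3 - 2*sqrt(6)/9) + (-6 + 1)) = -4*((-5/3 - 2*sqrt(6)/9) - 5) = -4*(-20/3 - 2*sqrt(6)/9) = 80/3 + 8*sqrt(6)/9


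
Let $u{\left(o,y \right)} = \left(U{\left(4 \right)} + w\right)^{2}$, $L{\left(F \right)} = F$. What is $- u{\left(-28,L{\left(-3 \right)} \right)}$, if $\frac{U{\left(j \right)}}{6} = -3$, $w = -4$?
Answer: $-484$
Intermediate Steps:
$U{\left(j \right)} = -18$ ($U{\left(j \right)} = 6 \left(-3\right) = -18$)
$u{\left(o,y \right)} = 484$ ($u{\left(o,y \right)} = \left(-18 - 4\right)^{2} = \left(-22\right)^{2} = 484$)
$- u{\left(-28,L{\left(-3 \right)} \right)} = \left(-1\right) 484 = -484$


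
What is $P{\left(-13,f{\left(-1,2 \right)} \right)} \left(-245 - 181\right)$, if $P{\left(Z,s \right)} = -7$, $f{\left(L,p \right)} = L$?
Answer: $2982$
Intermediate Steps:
$P{\left(-13,f{\left(-1,2 \right)} \right)} \left(-245 - 181\right) = - 7 \left(-245 - 181\right) = \left(-7\right) \left(-426\right) = 2982$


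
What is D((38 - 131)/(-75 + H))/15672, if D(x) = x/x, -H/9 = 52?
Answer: 1/15672 ≈ 6.3808e-5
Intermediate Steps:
H = -468 (H = -9*52 = -468)
D(x) = 1
D((38 - 131)/(-75 + H))/15672 = 1/15672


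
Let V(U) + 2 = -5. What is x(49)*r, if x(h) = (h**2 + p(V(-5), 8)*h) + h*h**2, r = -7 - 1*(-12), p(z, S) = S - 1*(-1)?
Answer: 602455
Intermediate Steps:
V(U) = -7 (V(U) = -2 - 5 = -7)
p(z, S) = 1 + S (p(z, S) = S + 1 = 1 + S)
r = 5 (r = -7 + 12 = 5)
x(h) = h**2 + h**3 + 9*h (x(h) = (h**2 + (1 + 8)*h) + h*h**2 = (h**2 + 9*h) + h**3 = h**2 + h**3 + 9*h)
x(49)*r = (49*(9 + 49 + 49**2))*5 = (49*(9 + 49 + 2401))*5 = (49*2459)*5 = 120491*5 = 602455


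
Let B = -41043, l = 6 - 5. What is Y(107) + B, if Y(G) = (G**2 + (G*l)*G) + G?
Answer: -18038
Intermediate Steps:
l = 1
Y(G) = G + 2*G**2 (Y(G) = (G**2 + (G*1)*G) + G = (G**2 + G*G) + G = (G**2 + G**2) + G = 2*G**2 + G = G + 2*G**2)
Y(107) + B = 107*(1 + 2*107) - 41043 = 107*(1 + 214) - 41043 = 107*215 - 41043 = 23005 - 41043 = -18038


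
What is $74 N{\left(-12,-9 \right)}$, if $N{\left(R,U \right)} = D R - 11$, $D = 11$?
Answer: $-10582$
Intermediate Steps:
$N{\left(R,U \right)} = -11 + 11 R$ ($N{\left(R,U \right)} = 11 R - 11 = -11 + 11 R$)
$74 N{\left(-12,-9 \right)} = 74 \left(-11 + 11 \left(-12\right)\right) = 74 \left(-11 - 132\right) = 74 \left(-143\right) = -10582$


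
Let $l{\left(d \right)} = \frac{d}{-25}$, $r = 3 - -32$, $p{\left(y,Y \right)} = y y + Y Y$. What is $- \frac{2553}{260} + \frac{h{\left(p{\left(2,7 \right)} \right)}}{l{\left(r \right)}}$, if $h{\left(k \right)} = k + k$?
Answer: $- \frac{155671}{1820} \approx -85.534$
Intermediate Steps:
$p{\left(y,Y \right)} = Y^{2} + y^{2}$ ($p{\left(y,Y \right)} = y^{2} + Y^{2} = Y^{2} + y^{2}$)
$r = 35$ ($r = 3 + 32 = 35$)
$h{\left(k \right)} = 2 k$
$l{\left(d \right)} = - \frac{d}{25}$ ($l{\left(d \right)} = d \left(- \frac{1}{25}\right) = - \frac{d}{25}$)
$- \frac{2553}{260} + \frac{h{\left(p{\left(2,7 \right)} \right)}}{l{\left(r \right)}} = - \frac{2553}{260} + \frac{2 \left(7^{2} + 2^{2}\right)}{\left(- \frac{1}{25}\right) 35} = \left(-2553\right) \frac{1}{260} + \frac{2 \left(49 + 4\right)}{- \frac{7}{5}} = - \frac{2553}{260} + 2 \cdot 53 \left(- \frac{5}{7}\right) = - \frac{2553}{260} + 106 \left(- \frac{5}{7}\right) = - \frac{2553}{260} - \frac{530}{7} = - \frac{155671}{1820}$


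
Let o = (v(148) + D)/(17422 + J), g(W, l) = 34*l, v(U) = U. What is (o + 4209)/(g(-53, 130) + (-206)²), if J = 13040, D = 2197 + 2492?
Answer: 128219395/1427327472 ≈ 0.089832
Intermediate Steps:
D = 4689
o = 4837/30462 (o = (148 + 4689)/(17422 + 13040) = 4837/30462 ≈ 0.15879)
(o + 4209)/(g(-53, 130) + (-206)²) = (4837/30462 + 4209)/(34*130 + (-206)²) = 128219395/(30462*(4420 + 42436)) = (128219395/30462)/46856 = (128219395/30462)*(1/46856) = 128219395/1427327472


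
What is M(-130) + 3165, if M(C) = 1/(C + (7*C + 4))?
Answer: 3278939/1036 ≈ 3165.0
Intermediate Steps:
M(C) = 1/(4 + 8*C) (M(C) = 1/(C + (4 + 7*C)) = 1/(4 + 8*C))
M(-130) + 3165 = 1/(4*(1 + 2*(-130))) + 3165 = 1/(4*(1 - 260)) + 3165 = (¼)/(-259) + 3165 = (¼)*(-1/259) + 3165 = -1/1036 + 3165 = 3278939/1036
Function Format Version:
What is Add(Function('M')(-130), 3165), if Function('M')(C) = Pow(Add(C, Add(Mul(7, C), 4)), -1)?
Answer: Rational(3278939, 1036) ≈ 3165.0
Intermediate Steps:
Function('M')(C) = Pow(Add(4, Mul(8, C)), -1) (Function('M')(C) = Pow(Add(C, Add(4, Mul(7, C))), -1) = Pow(Add(4, Mul(8, C)), -1))
Add(Function('M')(-130), 3165) = Add(Mul(Rational(1, 4), Pow(Add(1, Mul(2, -130)), -1)), 3165) = Add(Mul(Rational(1, 4), Pow(Add(1, -260), -1)), 3165) = Add(Mul(Rational(1, 4), Pow(-259, -1)), 3165) = Add(Mul(Rational(1, 4), Rational(-1, 259)), 3165) = Add(Rational(-1, 1036), 3165) = Rational(3278939, 1036)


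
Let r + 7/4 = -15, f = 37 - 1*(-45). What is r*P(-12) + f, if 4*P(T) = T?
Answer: 529/4 ≈ 132.25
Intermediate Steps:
f = 82 (f = 37 + 45 = 82)
P(T) = T/4
r = -67/4 (r = -7/4 - 15 = -67/4 ≈ -16.750)
r*P(-12) + f = -67*(-12)/16 + 82 = -67/4*(-3) + 82 = 201/4 + 82 = 529/4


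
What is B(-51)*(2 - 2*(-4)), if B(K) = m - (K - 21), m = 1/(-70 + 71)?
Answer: 730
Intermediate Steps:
m = 1 (m = 1/1 = 1)
B(K) = 22 - K (B(K) = 1 - (K - 21) = 1 - (-21 + K) = 1 + (21 - K) = 22 - K)
B(-51)*(2 - 2*(-4)) = (22 - 1*(-51))*(2 - 2*(-4)) = (22 + 51)*(2 + 8) = 73*10 = 730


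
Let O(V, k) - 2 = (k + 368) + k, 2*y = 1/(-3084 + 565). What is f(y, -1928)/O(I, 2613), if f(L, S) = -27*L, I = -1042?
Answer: 27/28192648 ≈ 9.5770e-7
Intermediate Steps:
y = -1/5038 (y = 1/(2*(-3084 + 565)) = (1/2)/(-2519) = (1/2)*(-1/2519) = -1/5038 ≈ -0.00019849)
O(V, k) = 370 + 2*k (O(V, k) = 2 + ((k + 368) + k) = 2 + ((368 + k) + k) = 2 + (368 + 2*k) = 370 + 2*k)
f(y, -1928)/O(I, 2613) = (-27*(-1/5038))/(370 + 2*2613) = 27/(5038*(370 + 5226)) = (27/5038)/5596 = (27/5038)*(1/5596) = 27/28192648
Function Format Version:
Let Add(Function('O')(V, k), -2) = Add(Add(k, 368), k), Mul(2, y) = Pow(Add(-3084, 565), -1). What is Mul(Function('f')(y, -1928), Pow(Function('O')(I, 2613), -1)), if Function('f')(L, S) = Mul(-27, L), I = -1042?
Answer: Rational(27, 28192648) ≈ 9.5770e-7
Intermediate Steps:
y = Rational(-1, 5038) (y = Mul(Rational(1, 2), Pow(Add(-3084, 565), -1)) = Mul(Rational(1, 2), Pow(-2519, -1)) = Mul(Rational(1, 2), Rational(-1, 2519)) = Rational(-1, 5038) ≈ -0.00019849)
Function('O')(V, k) = Add(370, Mul(2, k)) (Function('O')(V, k) = Add(2, Add(Add(k, 368), k)) = Add(2, Add(Add(368, k), k)) = Add(2, Add(368, Mul(2, k))) = Add(370, Mul(2, k)))
Mul(Function('f')(y, -1928), Pow(Function('O')(I, 2613), -1)) = Mul(Mul(-27, Rational(-1, 5038)), Pow(Add(370, Mul(2, 2613)), -1)) = Mul(Rational(27, 5038), Pow(Add(370, 5226), -1)) = Mul(Rational(27, 5038), Pow(5596, -1)) = Mul(Rational(27, 5038), Rational(1, 5596)) = Rational(27, 28192648)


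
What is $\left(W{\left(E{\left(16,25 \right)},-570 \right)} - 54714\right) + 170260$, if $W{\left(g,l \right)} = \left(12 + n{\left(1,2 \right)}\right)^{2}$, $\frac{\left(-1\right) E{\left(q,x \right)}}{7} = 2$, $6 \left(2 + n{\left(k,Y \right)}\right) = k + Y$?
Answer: $\frac{462625}{4} \approx 1.1566 \cdot 10^{5}$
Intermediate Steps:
$n{\left(k,Y \right)} = -2 + \frac{Y}{6} + \frac{k}{6}$ ($n{\left(k,Y \right)} = -2 + \frac{k + Y}{6} = -2 + \frac{Y + k}{6} = -2 + \left(\frac{Y}{6} + \frac{k}{6}\right) = -2 + \frac{Y}{6} + \frac{k}{6}$)
$E{\left(q,x \right)} = -14$ ($E{\left(q,x \right)} = \left(-7\right) 2 = -14$)
$W{\left(g,l \right)} = \frac{441}{4}$ ($W{\left(g,l \right)} = \left(12 + \left(-2 + \frac{1}{6} \cdot 2 + \frac{1}{6} \cdot 1\right)\right)^{2} = \left(12 + \left(-2 + \frac{1}{3} + \frac{1}{6}\right)\right)^{2} = \left(12 - \frac{3}{2}\right)^{2} = \left(\frac{21}{2}\right)^{2} = \frac{441}{4}$)
$\left(W{\left(E{\left(16,25 \right)},-570 \right)} - 54714\right) + 170260 = \left(\frac{441}{4} - 54714\right) + 170260 = - \frac{218415}{4} + 170260 = \frac{462625}{4}$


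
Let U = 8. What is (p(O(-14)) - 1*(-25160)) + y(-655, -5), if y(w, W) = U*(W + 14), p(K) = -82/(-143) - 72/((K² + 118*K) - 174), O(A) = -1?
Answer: 350004458/13871 ≈ 25233.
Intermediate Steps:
p(K) = 82/143 - 72/(-174 + K² + 118*K) (p(K) = -82*(-1/143) - 72/(-174 + K² + 118*K) = 82/143 - 72/(-174 + K² + 118*K))
y(w, W) = 112 + 8*W (y(w, W) = 8*(W + 14) = 8*(14 + W) = 112 + 8*W)
(p(O(-14)) - 1*(-25160)) + y(-655, -5) = (2*(-12282 + 41*(-1)² + 4838*(-1))/(143*(-174 + (-1)² + 118*(-1))) - 1*(-25160)) + (112 + 8*(-5)) = (2*(-12282 + 41*1 - 4838)/(143*(-174 + 1 - 118)) + 25160) + (112 - 40) = ((2/143)*(-12282 + 41 - 4838)/(-291) + 25160) + 72 = ((2/143)*(-1/291)*(-17079) + 25160) + 72 = (11386/13871 + 25160) + 72 = 349005746/13871 + 72 = 350004458/13871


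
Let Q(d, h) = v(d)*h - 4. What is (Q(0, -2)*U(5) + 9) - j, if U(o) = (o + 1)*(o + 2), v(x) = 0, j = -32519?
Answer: 32360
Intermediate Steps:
U(o) = (1 + o)*(2 + o)
Q(d, h) = -4 (Q(d, h) = 0*h - 4 = 0 - 4 = -4)
(Q(0, -2)*U(5) + 9) - j = (-4*(2 + 5² + 3*5) + 9) - 1*(-32519) = (-4*(2 + 25 + 15) + 9) + 32519 = (-4*42 + 9) + 32519 = (-168 + 9) + 32519 = -159 + 32519 = 32360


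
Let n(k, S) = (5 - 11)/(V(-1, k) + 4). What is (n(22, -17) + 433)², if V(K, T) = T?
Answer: 31651876/169 ≈ 1.8729e+5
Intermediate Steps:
n(k, S) = -6/(4 + k) (n(k, S) = (5 - 11)/(k + 4) = -6/(4 + k))
(n(22, -17) + 433)² = (-6/(4 + 22) + 433)² = (-6/26 + 433)² = (-6*1/26 + 433)² = (-3/13 + 433)² = (5626/13)² = 31651876/169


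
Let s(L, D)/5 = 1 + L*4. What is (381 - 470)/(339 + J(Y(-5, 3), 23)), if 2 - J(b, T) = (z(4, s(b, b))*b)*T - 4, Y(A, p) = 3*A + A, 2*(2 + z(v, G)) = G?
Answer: 89/91425 ≈ 0.00097348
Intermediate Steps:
s(L, D) = 5 + 20*L (s(L, D) = 5*(1 + L*4) = 5*(1 + 4*L) = 5 + 20*L)
z(v, G) = -2 + G/2
Y(A, p) = 4*A
J(b, T) = 6 - T*b*(½ + 10*b) (J(b, T) = 2 - (((-2 + (5 + 20*b)/2)*b)*T - 4) = 2 - (((-2 + (5/2 + 10*b))*b)*T - 4) = 2 - (((½ + 10*b)*b)*T - 4) = 2 - ((b*(½ + 10*b))*T - 4) = 2 - (T*b*(½ + 10*b) - 4) = 2 - (-4 + T*b*(½ + 10*b)) = 2 + (4 - T*b*(½ + 10*b)) = 6 - T*b*(½ + 10*b))
(381 - 470)/(339 + J(Y(-5, 3), 23)) = (381 - 470)/(339 + (6 - ½*23*4*(-5)*(1 + 20*(4*(-5))))) = -89/(339 + (6 - ½*23*(-20)*(1 + 20*(-20)))) = -89/(339 + (6 - ½*23*(-20)*(1 - 400))) = -89/(339 + (6 - ½*23*(-20)*(-399))) = -89/(339 + (6 - 91770)) = -89/(339 - 91764) = -89/(-91425) = -89*(-1/91425) = 89/91425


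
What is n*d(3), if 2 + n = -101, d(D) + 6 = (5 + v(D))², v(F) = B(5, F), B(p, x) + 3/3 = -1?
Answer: -309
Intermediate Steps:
B(p, x) = -2 (B(p, x) = -1 - 1 = -2)
v(F) = -2
d(D) = 3 (d(D) = -6 + (5 - 2)² = -6 + 3² = -6 + 9 = 3)
n = -103 (n = -2 - 101 = -103)
n*d(3) = -103*3 = -309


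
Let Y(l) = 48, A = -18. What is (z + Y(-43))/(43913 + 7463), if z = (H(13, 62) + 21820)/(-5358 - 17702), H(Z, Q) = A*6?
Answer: 67823/74045660 ≈ 0.00091596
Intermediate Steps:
H(Z, Q) = -108 (H(Z, Q) = -18*6 = -108)
z = -5428/5765 (z = (-108 + 21820)/(-5358 - 17702) = 21712/(-23060) = 21712*(-1/23060) = -5428/5765 ≈ -0.94154)
(z + Y(-43))/(43913 + 7463) = (-5428/5765 + 48)/(43913 + 7463) = (271292/5765)/51376 = (271292/5765)*(1/51376) = 67823/74045660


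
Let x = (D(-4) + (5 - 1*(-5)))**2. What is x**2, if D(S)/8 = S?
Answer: 234256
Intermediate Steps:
D(S) = 8*S
x = 484 (x = (8*(-4) + (5 - 1*(-5)))**2 = (-32 + (5 + 5))**2 = (-32 + 10)**2 = (-22)**2 = 484)
x**2 = 484**2 = 234256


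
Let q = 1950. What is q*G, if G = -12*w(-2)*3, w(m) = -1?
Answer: 70200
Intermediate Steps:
G = 36 (G = -12*(-1)*3 = 12*3 = 36)
q*G = 1950*36 = 70200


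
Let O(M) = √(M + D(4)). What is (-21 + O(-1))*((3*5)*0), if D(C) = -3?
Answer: 0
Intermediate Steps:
O(M) = √(-3 + M) (O(M) = √(M - 3) = √(-3 + M))
(-21 + O(-1))*((3*5)*0) = (-21 + √(-3 - 1))*((3*5)*0) = (-21 + √(-4))*(15*0) = (-21 + 2*I)*0 = 0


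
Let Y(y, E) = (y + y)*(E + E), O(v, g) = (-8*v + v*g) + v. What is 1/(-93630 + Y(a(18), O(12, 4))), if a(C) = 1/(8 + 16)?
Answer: -1/93636 ≈ -1.0680e-5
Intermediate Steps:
O(v, g) = -7*v + g*v (O(v, g) = (-8*v + g*v) + v = -7*v + g*v)
a(C) = 1/24
Y(y, E) = 4*E*y (Y(y, E) = (2*y)*(2*E) = 4*E*y)
1/(-93630 + Y(a(18), O(12, 4))) = 1/(-93630 + 4*(12*(-7 + 4))*(1/24)) = 1/(-93630 + 4*(12*(-3))*(1/24)) = 1/(-93630 + 4*(-36)*(1/24)) = 1/(-93630 - 6) = 1/(-93636) = -1/93636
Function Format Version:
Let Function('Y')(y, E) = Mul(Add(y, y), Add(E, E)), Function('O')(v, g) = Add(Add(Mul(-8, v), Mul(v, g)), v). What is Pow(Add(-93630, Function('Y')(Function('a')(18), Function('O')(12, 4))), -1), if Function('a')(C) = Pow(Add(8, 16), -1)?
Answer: Rational(-1, 93636) ≈ -1.0680e-5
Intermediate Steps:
Function('O')(v, g) = Add(Mul(-7, v), Mul(g, v)) (Function('O')(v, g) = Add(Add(Mul(-8, v), Mul(g, v)), v) = Add(Mul(-7, v), Mul(g, v)))
Function('a')(C) = Rational(1, 24) (Function('a')(C) = Pow(24, -1) = Rational(1, 24))
Function('Y')(y, E) = Mul(4, E, y) (Function('Y')(y, E) = Mul(Mul(2, y), Mul(2, E)) = Mul(4, E, y))
Pow(Add(-93630, Function('Y')(Function('a')(18), Function('O')(12, 4))), -1) = Pow(Add(-93630, Mul(4, Mul(12, Add(-7, 4)), Rational(1, 24))), -1) = Pow(Add(-93630, Mul(4, Mul(12, -3), Rational(1, 24))), -1) = Pow(Add(-93630, Mul(4, -36, Rational(1, 24))), -1) = Pow(Add(-93630, -6), -1) = Pow(-93636, -1) = Rational(-1, 93636)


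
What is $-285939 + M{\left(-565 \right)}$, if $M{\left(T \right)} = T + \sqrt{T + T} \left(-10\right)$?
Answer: $-286504 - 10 i \sqrt{1130} \approx -2.865 \cdot 10^{5} - 336.15 i$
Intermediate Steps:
$M{\left(T \right)} = T - 10 \sqrt{2} \sqrt{T}$ ($M{\left(T \right)} = T + \sqrt{2 T} \left(-10\right) = T + \sqrt{2} \sqrt{T} \left(-10\right) = T - 10 \sqrt{2} \sqrt{T}$)
$-285939 + M{\left(-565 \right)} = -285939 - \left(565 + 10 \sqrt{2} \sqrt{-565}\right) = -285939 - \left(565 + 10 \sqrt{2} i \sqrt{565}\right) = -285939 - \left(565 + 10 i \sqrt{1130}\right) = -286504 - 10 i \sqrt{1130}$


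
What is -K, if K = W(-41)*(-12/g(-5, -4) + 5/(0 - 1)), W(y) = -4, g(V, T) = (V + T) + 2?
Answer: -92/7 ≈ -13.143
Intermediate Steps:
g(V, T) = 2 + T + V (g(V, T) = (T + V) + 2 = 2 + T + V)
K = 92/7 (K = -4*(-12/(2 - 4 - 5) + 5/(0 - 1)) = -4*(-12/(-7) + 5/(-1)) = -4*(-12*(-⅐) + 5*(-1)) = -4*(12/7 - 5) = -4*(-23/7) = 92/7 ≈ 13.143)
-K = -1*92/7 = -92/7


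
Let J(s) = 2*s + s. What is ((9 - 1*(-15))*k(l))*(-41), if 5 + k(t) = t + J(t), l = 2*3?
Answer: -18696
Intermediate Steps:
J(s) = 3*s
l = 6
k(t) = -5 + 4*t (k(t) = -5 + (t + 3*t) = -5 + 4*t)
((9 - 1*(-15))*k(l))*(-41) = ((9 - 1*(-15))*(-5 + 4*6))*(-41) = ((9 + 15)*(-5 + 24))*(-41) = (24*19)*(-41) = 456*(-41) = -18696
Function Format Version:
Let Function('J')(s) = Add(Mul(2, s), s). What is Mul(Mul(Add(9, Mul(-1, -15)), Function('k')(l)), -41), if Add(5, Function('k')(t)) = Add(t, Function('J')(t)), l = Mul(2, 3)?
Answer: -18696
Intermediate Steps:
Function('J')(s) = Mul(3, s)
l = 6
Function('k')(t) = Add(-5, Mul(4, t)) (Function('k')(t) = Add(-5, Add(t, Mul(3, t))) = Add(-5, Mul(4, t)))
Mul(Mul(Add(9, Mul(-1, -15)), Function('k')(l)), -41) = Mul(Mul(Add(9, Mul(-1, -15)), Add(-5, Mul(4, 6))), -41) = Mul(Mul(Add(9, 15), Add(-5, 24)), -41) = Mul(Mul(24, 19), -41) = Mul(456, -41) = -18696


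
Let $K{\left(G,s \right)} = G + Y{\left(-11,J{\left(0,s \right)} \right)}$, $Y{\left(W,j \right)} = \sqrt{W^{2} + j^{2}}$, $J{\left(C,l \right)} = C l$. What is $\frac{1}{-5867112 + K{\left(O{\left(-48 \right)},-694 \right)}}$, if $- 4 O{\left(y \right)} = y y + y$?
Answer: $- \frac{1}{5867665} \approx -1.7043 \cdot 10^{-7}$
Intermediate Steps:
$O{\left(y \right)} = - \frac{y}{4} - \frac{y^{2}}{4}$ ($O{\left(y \right)} = - \frac{y y + y}{4} = - \frac{y^{2} + y}{4} = - \frac{y + y^{2}}{4} = - \frac{y}{4} - \frac{y^{2}}{4}$)
$K{\left(G,s \right)} = 11 + G$ ($K{\left(G,s \right)} = G + \sqrt{\left(-11\right)^{2} + \left(0 s\right)^{2}} = G + \sqrt{121 + 0^{2}} = G + \sqrt{121 + 0} = G + \sqrt{121} = G + 11 = 11 + G$)
$\frac{1}{-5867112 + K{\left(O{\left(-48 \right)},-694 \right)}} = \frac{1}{-5867112 + \left(11 - - 12 \left(1 - 48\right)\right)} = \frac{1}{-5867112 + \left(11 - \left(-12\right) \left(-47\right)\right)} = \frac{1}{-5867112 + \left(11 - 564\right)} = \frac{1}{-5867112 - 553} = \frac{1}{-5867665} = - \frac{1}{5867665}$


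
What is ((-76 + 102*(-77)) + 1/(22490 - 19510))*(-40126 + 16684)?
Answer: 276983627679/1490 ≈ 1.8589e+8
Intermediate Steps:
((-76 + 102*(-77)) + 1/(22490 - 19510))*(-40126 + 16684) = ((-76 - 7854) + 1/2980)*(-23442) = (-7930 + 1/2980)*(-23442) = -23631399/2980*(-23442) = 276983627679/1490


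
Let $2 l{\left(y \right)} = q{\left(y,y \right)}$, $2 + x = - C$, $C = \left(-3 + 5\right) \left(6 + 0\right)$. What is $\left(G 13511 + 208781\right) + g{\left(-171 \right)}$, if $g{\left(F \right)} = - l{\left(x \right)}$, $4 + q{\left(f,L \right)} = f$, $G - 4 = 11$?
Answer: $411455$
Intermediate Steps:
$G = 15$ ($G = 4 + 11 = 15$)
$C = 12$ ($C = 2 \cdot 6 = 12$)
$q{\left(f,L \right)} = -4 + f$
$x = -14$ ($x = -2 - 12 = -14$)
$l{\left(y \right)} = -2 + \frac{y}{2}$ ($l{\left(y \right)} = \frac{-4 + y}{2} = -2 + \frac{y}{2}$)
$g{\left(F \right)} = 9$ ($g{\left(F \right)} = - (-2 + \frac{1}{2} \left(-14\right)) = - (-2 - 7) = \left(-1\right) \left(-9\right) = 9$)
$\left(G 13511 + 208781\right) + g{\left(-171 \right)} = \left(15 \cdot 13511 + 208781\right) + 9 = \left(202665 + 208781\right) + 9 = 411446 + 9 = 411455$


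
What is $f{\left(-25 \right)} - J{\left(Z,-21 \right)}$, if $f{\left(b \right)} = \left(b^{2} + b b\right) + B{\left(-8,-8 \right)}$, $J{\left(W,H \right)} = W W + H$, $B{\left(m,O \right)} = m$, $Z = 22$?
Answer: $779$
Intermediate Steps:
$J{\left(W,H \right)} = H + W^{2}$ ($J{\left(W,H \right)} = W^{2} + H = H + W^{2}$)
$f{\left(b \right)} = -8 + 2 b^{2}$ ($f{\left(b \right)} = \left(b^{2} + b b\right) - 8 = \left(b^{2} + b^{2}\right) - 8 = 2 b^{2} - 8 = -8 + 2 b^{2}$)
$f{\left(-25 \right)} - J{\left(Z,-21 \right)} = \left(-8 + 2 \left(-25\right)^{2}\right) - \left(-21 + 22^{2}\right) = \left(-8 + 2 \cdot 625\right) - \left(-21 + 484\right) = \left(-8 + 1250\right) - 463 = 1242 - 463 = 779$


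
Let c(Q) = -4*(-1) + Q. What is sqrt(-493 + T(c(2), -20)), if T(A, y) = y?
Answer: 3*I*sqrt(57) ≈ 22.65*I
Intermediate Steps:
c(Q) = 4 + Q
sqrt(-493 + T(c(2), -20)) = sqrt(-493 - 20) = sqrt(-513) = 3*I*sqrt(57)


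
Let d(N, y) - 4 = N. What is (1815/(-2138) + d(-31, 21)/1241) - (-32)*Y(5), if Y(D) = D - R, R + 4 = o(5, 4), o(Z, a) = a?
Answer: 422211139/2653258 ≈ 159.13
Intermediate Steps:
d(N, y) = 4 + N
R = 0 (R = -4 + 4 = 0)
Y(D) = D (Y(D) = D - 1*0 = D + 0 = D)
(1815/(-2138) + d(-31, 21)/1241) - (-32)*Y(5) = (1815/(-2138) + (4 - 31)/1241) - (-32)*5 = (1815*(-1/2138) - 27*1/1241) - 1*(-160) = (-1815/2138 - 27/1241) + 160 = -2310141/2653258 + 160 = 422211139/2653258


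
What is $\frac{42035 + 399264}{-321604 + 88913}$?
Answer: $- \frac{441299}{232691} \approx -1.8965$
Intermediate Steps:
$\frac{42035 + 399264}{-321604 + 88913} = \frac{441299}{-232691} = 441299 \left(- \frac{1}{232691}\right) = - \frac{441299}{232691}$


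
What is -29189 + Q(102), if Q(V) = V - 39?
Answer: -29126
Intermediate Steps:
Q(V) = -39 + V
-29189 + Q(102) = -29189 + (-39 + 102) = -29189 + 63 = -29126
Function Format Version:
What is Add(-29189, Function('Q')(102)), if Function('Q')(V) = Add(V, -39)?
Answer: -29126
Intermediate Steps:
Function('Q')(V) = Add(-39, V)
Add(-29189, Function('Q')(102)) = Add(-29189, Add(-39, 102)) = Add(-29189, 63) = -29126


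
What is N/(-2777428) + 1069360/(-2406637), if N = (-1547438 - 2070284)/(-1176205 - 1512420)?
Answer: -3992707126045230457/8985735601630045250 ≈ -0.44434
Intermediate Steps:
N = 3617722/2688625 (N = -3617722/(-2688625) = -3617722*(-1/2688625) = 3617722/2688625 ≈ 1.3456)
N/(-2777428) + 1069360/(-2406637) = (3617722/2688625)/(-2777428) + 1069360/(-2406637) = (3617722/2688625)*(-1/2777428) + 1069360*(-1/2406637) = -1808861/3733731178250 - 1069360/2406637 = -3992707126045230457/8985735601630045250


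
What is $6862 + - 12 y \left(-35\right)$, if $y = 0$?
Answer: $6862$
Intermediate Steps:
$6862 + - 12 y \left(-35\right) = 6862 + \left(-12\right) 0 \left(-35\right) = 6862 + 0 \left(-35\right) = 6862 + 0 = 6862$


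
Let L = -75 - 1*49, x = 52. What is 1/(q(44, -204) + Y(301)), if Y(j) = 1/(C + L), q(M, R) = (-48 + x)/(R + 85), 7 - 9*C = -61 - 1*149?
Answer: -106981/4667 ≈ -22.923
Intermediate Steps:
C = 217/9 (C = 7/9 - (-61 - 1*149)/9 = 7/9 - (-61 - 149)/9 = 7/9 - ⅑*(-210) = 7/9 + 70/3 = 217/9 ≈ 24.111)
q(M, R) = 4/(85 + R) (q(M, R) = (-48 + 52)/(R + 85) = 4/(85 + R))
L = -124 (L = -75 - 49 = -124)
Y(j) = -9/899 (Y(j) = 1/(217/9 - 124) = 1/(-899/9) = -9/899)
1/(q(44, -204) + Y(301)) = 1/(4/(85 - 204) - 9/899) = 1/(4/(-119) - 9/899) = 1/(4*(-1/119) - 9/899) = 1/(-4/119 - 9/899) = 1/(-4667/106981) = -106981/4667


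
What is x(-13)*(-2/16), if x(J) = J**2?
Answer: -169/8 ≈ -21.125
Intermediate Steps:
x(-13)*(-2/16) = (-13)**2*(-2/16) = 169*(-2*1/16) = 169*(-1/8) = -169/8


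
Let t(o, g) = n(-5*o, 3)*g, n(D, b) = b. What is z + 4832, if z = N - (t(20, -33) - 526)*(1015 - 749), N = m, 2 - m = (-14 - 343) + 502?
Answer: 170939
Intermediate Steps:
t(o, g) = 3*g
m = -143 (m = 2 - ((-14 - 343) + 502) = 2 - (-357 + 502) = 2 - 1*145 = 2 - 145 = -143)
N = -143
z = 166107 (z = -143 - (3*(-33) - 526)*(1015 - 749) = -143 - (-99 - 526)*266 = -143 - (-625)*266 = -143 - 1*(-166250) = -143 + 166250 = 166107)
z + 4832 = 166107 + 4832 = 170939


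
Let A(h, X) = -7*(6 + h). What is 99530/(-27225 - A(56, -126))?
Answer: -99530/26791 ≈ -3.7151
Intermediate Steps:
A(h, X) = -42 - 7*h
99530/(-27225 - A(56, -126)) = 99530/(-27225 - (-42 - 7*56)) = 99530/(-27225 - (-42 - 392)) = 99530/(-27225 - 1*(-434)) = 99530/(-27225 + 434) = 99530/(-26791) = 99530*(-1/26791) = -99530/26791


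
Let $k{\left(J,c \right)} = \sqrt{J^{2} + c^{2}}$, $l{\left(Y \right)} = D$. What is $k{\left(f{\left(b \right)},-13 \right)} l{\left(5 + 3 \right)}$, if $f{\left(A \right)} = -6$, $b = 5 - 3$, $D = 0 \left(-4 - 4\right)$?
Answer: $0$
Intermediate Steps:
$D = 0$ ($D = 0 \left(-8\right) = 0$)
$l{\left(Y \right)} = 0$
$b = 2$
$k{\left(f{\left(b \right)},-13 \right)} l{\left(5 + 3 \right)} = \sqrt{\left(-6\right)^{2} + \left(-13\right)^{2}} \cdot 0 = \sqrt{36 + 169} \cdot 0 = \sqrt{205} \cdot 0 = 0$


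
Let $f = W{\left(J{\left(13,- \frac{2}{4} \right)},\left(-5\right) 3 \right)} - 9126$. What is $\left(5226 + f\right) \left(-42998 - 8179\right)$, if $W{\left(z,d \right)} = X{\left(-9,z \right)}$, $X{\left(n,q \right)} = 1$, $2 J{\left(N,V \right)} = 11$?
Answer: $199539123$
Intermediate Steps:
$J{\left(N,V \right)} = \frac{11}{2}$ ($J{\left(N,V \right)} = \frac{1}{2} \cdot 11 = \frac{11}{2}$)
$W{\left(z,d \right)} = 1$
$f = -9125$ ($f = 1 - 9126 = -9125$)
$\left(5226 + f\right) \left(-42998 - 8179\right) = \left(5226 - 9125\right) \left(-42998 - 8179\right) = \left(-3899\right) \left(-51177\right) = 199539123$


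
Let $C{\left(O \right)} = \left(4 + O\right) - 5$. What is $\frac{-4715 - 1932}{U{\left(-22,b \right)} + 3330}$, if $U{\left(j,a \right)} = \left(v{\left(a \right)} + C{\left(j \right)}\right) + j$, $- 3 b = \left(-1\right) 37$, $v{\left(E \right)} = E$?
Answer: $- \frac{19941}{9892} \approx -2.0159$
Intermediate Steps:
$b = \frac{37}{3}$ ($b = - \frac{\left(-1\right) 37}{3} = \left(- \frac{1}{3}\right) \left(-37\right) = \frac{37}{3} \approx 12.333$)
$C{\left(O \right)} = -1 + O$
$U{\left(j,a \right)} = -1 + a + 2 j$ ($U{\left(j,a \right)} = \left(a + \left(-1 + j\right)\right) + j = \left(-1 + a + j\right) + j = -1 + a + 2 j$)
$\frac{-4715 - 1932}{U{\left(-22,b \right)} + 3330} = \frac{-4715 - 1932}{\left(-1 + \frac{37}{3} + 2 \left(-22\right)\right) + 3330} = - \frac{6647}{\left(-1 + \frac{37}{3} - 44\right) + 3330} = - \frac{6647}{- \frac{98}{3} + 3330} = - \frac{6647}{\frac{9892}{3}} = \left(-6647\right) \frac{3}{9892} = - \frac{19941}{9892}$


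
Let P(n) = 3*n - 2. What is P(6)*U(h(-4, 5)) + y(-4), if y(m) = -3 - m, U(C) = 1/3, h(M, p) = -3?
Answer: 19/3 ≈ 6.3333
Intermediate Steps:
U(C) = ⅓
P(n) = -2 + 3*n
P(6)*U(h(-4, 5)) + y(-4) = (-2 + 3*6)*(⅓) + (-3 - 1*(-4)) = (-2 + 18)*(⅓) + (-3 + 4) = 16*(⅓) + 1 = 16/3 + 1 = 19/3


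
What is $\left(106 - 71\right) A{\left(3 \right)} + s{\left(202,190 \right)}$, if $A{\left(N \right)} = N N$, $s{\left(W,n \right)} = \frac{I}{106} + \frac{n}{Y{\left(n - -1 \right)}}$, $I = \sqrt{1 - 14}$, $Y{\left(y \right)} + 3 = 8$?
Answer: $353 + \frac{i \sqrt{13}}{106} \approx 353.0 + 0.034015 i$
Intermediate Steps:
$Y{\left(y \right)} = 5$ ($Y{\left(y \right)} = -3 + 8 = 5$)
$I = i \sqrt{13}$ ($I = \sqrt{-13} = i \sqrt{13} \approx 3.6056 i$)
$s{\left(W,n \right)} = \frac{n}{5} + \frac{i \sqrt{13}}{106}$ ($s{\left(W,n \right)} = \frac{i \sqrt{13}}{106} + \frac{n}{5} = \frac{n}{5} + \frac{i \sqrt{13}}{106}$)
$A{\left(N \right)} = N^{2}$
$\left(106 - 71\right) A{\left(3 \right)} + s{\left(202,190 \right)} = \left(106 - 71\right) 3^{2} + \left(\frac{1}{5} \cdot 190 + \frac{i \sqrt{13}}{106}\right) = 35 \cdot 9 + \left(38 + \frac{i \sqrt{13}}{106}\right) = 315 + \left(38 + \frac{i \sqrt{13}}{106}\right) = 353 + \frac{i \sqrt{13}}{106}$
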